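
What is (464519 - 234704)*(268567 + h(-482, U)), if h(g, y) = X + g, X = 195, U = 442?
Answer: 61654768200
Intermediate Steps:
h(g, y) = 195 + g
(464519 - 234704)*(268567 + h(-482, U)) = (464519 - 234704)*(268567 + (195 - 482)) = 229815*(268567 - 287) = 229815*268280 = 61654768200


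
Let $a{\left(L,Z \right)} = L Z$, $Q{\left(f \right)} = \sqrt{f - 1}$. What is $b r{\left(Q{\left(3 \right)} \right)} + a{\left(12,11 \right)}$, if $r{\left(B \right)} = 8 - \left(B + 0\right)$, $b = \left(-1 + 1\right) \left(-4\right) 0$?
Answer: $132$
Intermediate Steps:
$Q{\left(f \right)} = \sqrt{-1 + f}$
$b = 0$ ($b = 0 \left(-4\right) 0 = 0 \cdot 0 = 0$)
$r{\left(B \right)} = 8 - B$
$b r{\left(Q{\left(3 \right)} \right)} + a{\left(12,11 \right)} = 0 \left(8 - \sqrt{-1 + 3}\right) + 12 \cdot 11 = 0 \left(8 - \sqrt{2}\right) + 132 = 0 + 132 = 132$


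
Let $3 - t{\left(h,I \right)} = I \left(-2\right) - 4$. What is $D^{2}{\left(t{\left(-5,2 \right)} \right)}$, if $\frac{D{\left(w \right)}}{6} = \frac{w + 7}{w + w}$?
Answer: $\frac{2916}{121} \approx 24.099$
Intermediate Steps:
$t{\left(h,I \right)} = 7 + 2 I$ ($t{\left(h,I \right)} = 3 - \left(I \left(-2\right) - 4\right) = 3 - \left(- 2 I - 4\right) = 3 - \left(-4 - 2 I\right) = 3 + \left(4 + 2 I\right) = 7 + 2 I$)
$D{\left(w \right)} = \frac{3 \left(7 + w\right)}{w}$ ($D{\left(w \right)} = 6 \frac{w + 7}{w + w} = 6 \frac{7 + w}{2 w} = \frac{3 \left(7 + w\right)}{w}$)
$D^{2}{\left(t{\left(-5,2 \right)} \right)} = \left(3 + \frac{21}{7 + 2 \cdot 2}\right)^{2} = \left(3 + \frac{21}{7 + 4}\right)^{2} = \left(3 + \frac{21}{11}\right)^{2} = \left(\frac{54}{11}\right)^{2} = \frac{2916}{121}$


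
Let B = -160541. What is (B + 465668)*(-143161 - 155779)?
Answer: -91214665380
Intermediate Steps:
(B + 465668)*(-143161 - 155779) = (-160541 + 465668)*(-143161 - 155779) = 305127*(-298940) = -91214665380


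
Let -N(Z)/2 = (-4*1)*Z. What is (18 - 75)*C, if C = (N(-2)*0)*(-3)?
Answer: 0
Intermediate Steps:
N(Z) = 8*Z (N(Z) = -2*(-4*1)*Z = -(-8)*Z = 8*Z)
C = 0 (C = ((8*(-2))*0)*(-3) = -16*0*(-3) = 0*(-3) = 0)
(18 - 75)*C = (18 - 75)*0 = -57*0 = 0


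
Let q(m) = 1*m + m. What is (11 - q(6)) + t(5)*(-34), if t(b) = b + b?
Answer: -341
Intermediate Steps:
t(b) = 2*b
q(m) = 2*m (q(m) = m + m = 2*m)
(11 - q(6)) + t(5)*(-34) = (11 - 2*6) + (2*5)*(-34) = (11 - 1*12) + 10*(-34) = (11 - 12) - 340 = -1 - 340 = -341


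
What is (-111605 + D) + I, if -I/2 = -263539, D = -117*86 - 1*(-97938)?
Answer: 503349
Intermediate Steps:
D = 87876 (D = -10062 + 97938 = 87876)
I = 527078 (I = -2*(-263539) = 527078)
(-111605 + D) + I = (-111605 + 87876) + 527078 = -23729 + 527078 = 503349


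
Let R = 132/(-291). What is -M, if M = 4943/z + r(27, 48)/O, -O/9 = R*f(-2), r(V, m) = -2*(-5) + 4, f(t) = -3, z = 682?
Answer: -56206/9207 ≈ -6.1047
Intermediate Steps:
r(V, m) = 14 (r(V, m) = 10 + 4 = 14)
R = -44/97 (R = 132*(-1/291) = -44/97 ≈ -0.45361)
O = -1188/97 (O = -(-396)*(-3)/97 = -9*132/97 = -1188/97 ≈ -12.247)
M = 56206/9207 (M = 4943/682 + 14/(-1188/97) = 4943*(1/682) + 14*(-97/1188) = 4943/682 - 679/594 = 56206/9207 ≈ 6.1047)
-M = -1*56206/9207 = -56206/9207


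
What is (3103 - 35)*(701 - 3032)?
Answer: -7151508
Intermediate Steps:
(3103 - 35)*(701 - 3032) = 3068*(-2331) = -7151508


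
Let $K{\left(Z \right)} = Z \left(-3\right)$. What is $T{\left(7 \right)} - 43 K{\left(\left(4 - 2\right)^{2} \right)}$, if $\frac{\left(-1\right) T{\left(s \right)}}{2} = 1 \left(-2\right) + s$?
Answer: $506$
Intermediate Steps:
$T{\left(s \right)} = 4 - 2 s$ ($T{\left(s \right)} = - 2 \left(1 \left(-2\right) + s\right) = - 2 \left(-2 + s\right) = 4 - 2 s$)
$K{\left(Z \right)} = - 3 Z$
$T{\left(7 \right)} - 43 K{\left(\left(4 - 2\right)^{2} \right)} = \left(4 - 14\right) - 43 \left(- 3 \left(4 - 2\right)^{2}\right) = \left(4 - 14\right) - 43 \left(- 3 \cdot 2^{2}\right) = -10 - 43 \left(\left(-3\right) 4\right) = -10 - -516 = -10 + 516 = 506$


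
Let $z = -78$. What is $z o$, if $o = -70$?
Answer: $5460$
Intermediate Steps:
$z o = \left(-78\right) \left(-70\right) = 5460$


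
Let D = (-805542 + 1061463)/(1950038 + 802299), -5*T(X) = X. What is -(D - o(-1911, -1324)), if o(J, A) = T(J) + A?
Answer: -12962034538/13761685 ≈ -941.89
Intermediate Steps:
T(X) = -X/5
o(J, A) = A - J/5 (o(J, A) = -J/5 + A = A - J/5)
D = 255921/2752337 ≈ 0.092983
-(D - o(-1911, -1324)) = -(255921/2752337 - (-1324 - 1/5*(-1911))) = -(255921/2752337 - (-1324 + 1911/5)) = -(255921/2752337 - 1*(-4709/5)) = -(255921/2752337 + 4709/5) = -1*12962034538/13761685 = -12962034538/13761685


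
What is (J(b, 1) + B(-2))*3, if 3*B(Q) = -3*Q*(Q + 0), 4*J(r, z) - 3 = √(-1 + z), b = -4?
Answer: -39/4 ≈ -9.7500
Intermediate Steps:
J(r, z) = ¾ + √(-1 + z)/4
B(Q) = -Q² (B(Q) = (-3*Q*(Q + 0))/3 = (-3*Q*Q)/3 = (-3*Q²)/3 = -Q²)
(J(b, 1) + B(-2))*3 = ((¾ + √(-1 + 1)/4) - 1*(-2)²)*3 = ((¾ + √0/4) - 1*4)*3 = ((¾ + (¼)*0) - 4)*3 = ((¾ + 0) - 4)*3 = (¾ - 4)*3 = -13/4*3 = -39/4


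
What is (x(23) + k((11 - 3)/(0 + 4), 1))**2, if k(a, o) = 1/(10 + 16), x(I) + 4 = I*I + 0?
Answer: 186349801/676 ≈ 2.7567e+5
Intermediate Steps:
x(I) = -4 + I**2 (x(I) = -4 + (I*I + 0) = -4 + (I**2 + 0) = -4 + I**2)
k(a, o) = 1/26
(x(23) + k((11 - 3)/(0 + 4), 1))**2 = ((-4 + 23**2) + 1/26)**2 = ((-4 + 529) + 1/26)**2 = (525 + 1/26)**2 = (13651/26)**2 = 186349801/676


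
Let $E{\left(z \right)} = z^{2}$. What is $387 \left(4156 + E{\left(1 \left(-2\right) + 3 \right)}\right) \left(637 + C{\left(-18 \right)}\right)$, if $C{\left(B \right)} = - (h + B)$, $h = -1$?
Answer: $1055345904$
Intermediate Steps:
$C{\left(B \right)} = 1 - B$ ($C{\left(B \right)} = - (-1 + B) = 1 - B$)
$387 \left(4156 + E{\left(1 \left(-2\right) + 3 \right)}\right) \left(637 + C{\left(-18 \right)}\right) = 387 \left(4156 + \left(1 \left(-2\right) + 3\right)^{2}\right) \left(637 + \left(1 - -18\right)\right) = 387 \left(4156 + \left(-2 + 3\right)^{2}\right) \left(637 + \left(1 + 18\right)\right) = 387 \left(4156 + 1^{2}\right) \left(637 + 19\right) = 387 \left(4156 + 1\right) 656 = 387 \cdot 4157 \cdot 656 = 387 \cdot 2726992 = 1055345904$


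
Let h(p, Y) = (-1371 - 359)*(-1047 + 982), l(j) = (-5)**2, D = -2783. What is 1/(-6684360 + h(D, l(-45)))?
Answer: -1/6571910 ≈ -1.5216e-7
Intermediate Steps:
l(j) = 25
h(p, Y) = 112450 (h(p, Y) = -1730*(-65) = 112450)
1/(-6684360 + h(D, l(-45))) = 1/(-6684360 + 112450) = 1/(-6571910) = -1/6571910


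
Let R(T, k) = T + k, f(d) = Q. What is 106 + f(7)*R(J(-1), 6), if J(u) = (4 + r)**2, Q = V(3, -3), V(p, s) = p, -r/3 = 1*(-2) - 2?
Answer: 892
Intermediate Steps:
r = 12 (r = -3*(1*(-2) - 2) = -3*(-2 - 2) = -3*(-4) = 12)
Q = 3
f(d) = 3
J(u) = 256 (J(u) = (4 + 12)**2 = 16**2 = 256)
106 + f(7)*R(J(-1), 6) = 106 + 3*(256 + 6) = 106 + 3*262 = 106 + 786 = 892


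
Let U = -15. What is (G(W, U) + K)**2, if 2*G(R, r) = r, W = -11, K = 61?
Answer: 11449/4 ≈ 2862.3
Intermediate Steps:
G(R, r) = r/2
(G(W, U) + K)**2 = ((1/2)*(-15) + 61)**2 = (-15/2 + 61)**2 = (107/2)**2 = 11449/4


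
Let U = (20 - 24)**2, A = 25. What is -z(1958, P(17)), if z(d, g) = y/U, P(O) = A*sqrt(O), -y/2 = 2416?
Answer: 302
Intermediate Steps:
y = -4832 (y = -2*2416 = -4832)
U = 16 (U = (-4)**2 = 16)
P(O) = 25*sqrt(O)
z(d, g) = -302 (z(d, g) = -4832/16 = -4832*1/16 = -302)
-z(1958, P(17)) = -1*(-302) = 302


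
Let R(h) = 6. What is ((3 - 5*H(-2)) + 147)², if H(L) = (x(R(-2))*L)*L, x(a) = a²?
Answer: 324900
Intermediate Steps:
H(L) = 36*L² (H(L) = (6²*L)*L = (36*L)*L = 36*L²)
((3 - 5*H(-2)) + 147)² = ((3 - 180*(-2)²) + 147)² = ((3 - 180*4) + 147)² = ((3 - 5*144) + 147)² = ((3 - 720) + 147)² = (-717 + 147)² = (-570)² = 324900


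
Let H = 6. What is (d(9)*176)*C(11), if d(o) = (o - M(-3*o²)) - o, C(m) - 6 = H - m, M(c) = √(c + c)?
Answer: -1584*I*√6 ≈ -3880.0*I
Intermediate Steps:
M(c) = √2*√c (M(c) = √(2*c) = √2*√c)
C(m) = 12 - m (C(m) = 6 + (6 - m) = 12 - m)
d(o) = -√6*√(-o²) (d(o) = (o - √2*√(-3*o²)) - o = (o - √2*√3*√(-o²)) - o = (o - √6*√(-o²)) - o = -√6*√(-o²))
(d(9)*176)*C(11) = (-√6*√(-1*9²)*176)*(12 - 1*11) = (-√6*√(-1*81)*176)*(12 - 11) = (-√6*√(-81)*176)*1 = (-√6*9*I*176)*1 = (-9*I*√6*176)*1 = -1584*I*√6*1 = -1584*I*√6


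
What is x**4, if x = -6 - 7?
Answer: 28561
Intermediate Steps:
x = -13
x**4 = (-13)**4 = 28561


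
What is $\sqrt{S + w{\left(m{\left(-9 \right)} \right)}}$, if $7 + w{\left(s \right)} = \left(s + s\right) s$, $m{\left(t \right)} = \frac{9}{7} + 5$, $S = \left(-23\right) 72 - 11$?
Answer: $\frac{i \sqrt{78154}}{7} \approx 39.937 i$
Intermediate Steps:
$S = -1667$ ($S = -1656 - 11 = -1667$)
$m{\left(t \right)} = \frac{44}{7}$ ($m{\left(t \right)} = 9 \cdot \frac{1}{7} + 5 = \frac{9}{7} + 5 = \frac{44}{7}$)
$w{\left(s \right)} = -7 + 2 s^{2}$ ($w{\left(s \right)} = -7 + \left(s + s\right) s = -7 + 2 s s = -7 + 2 s^{2}$)
$\sqrt{S + w{\left(m{\left(-9 \right)} \right)}} = \sqrt{-1667 - \left(7 - 2 \left(\frac{44}{7}\right)^{2}\right)} = \sqrt{-1667 + \left(-7 + 2 \cdot \frac{1936}{49}\right)} = \sqrt{-1667 + \left(-7 + \frac{3872}{49}\right)} = \sqrt{-1667 + \frac{3529}{49}} = \sqrt{- \frac{78154}{49}} = \frac{i \sqrt{78154}}{7}$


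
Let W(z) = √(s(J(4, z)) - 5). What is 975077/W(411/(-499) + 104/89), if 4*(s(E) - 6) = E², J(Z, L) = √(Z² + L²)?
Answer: 86608289294*√39681348909/39681348909 ≈ 4.3478e+5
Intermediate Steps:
J(Z, L) = √(L² + Z²)
s(E) = 6 + E²/4
W(z) = √(5 + z²/4) (W(z) = √((6 + (√(z² + 4²))²/4) - 5) = √((6 + (√(z² + 16))²/4) - 5) = √((6 + (√(16 + z²))²/4) - 5) = √((6 + (16 + z²)/4) - 5) = √((6 + (4 + z²/4)) - 5) = √((10 + z²/4) - 5) = √(5 + z²/4))
975077/W(411/(-499) + 104/89) = 975077/((√(20 + (411/(-499) + 104/89)²)/2)) = 975077/((√(20 + (411*(-1/499) + 104*(1/89))²)/2)) = 975077/((√(20 + (-411/499 + 104/89)²)/2)) = 975077/((√(20 + (15317/44411)²)/2)) = 975077/((√(20 + 234610489/1972336921)/2)) = 975077/((√(39681348909/1972336921)/2)) = 975077/(((√39681348909/44411)/2)) = 975077/((√39681348909/88822)) = 975077*(88822*√39681348909/39681348909) = 86608289294*√39681348909/39681348909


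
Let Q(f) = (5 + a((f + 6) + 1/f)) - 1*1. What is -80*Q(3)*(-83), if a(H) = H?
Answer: 265600/3 ≈ 88533.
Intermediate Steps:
Q(f) = 10 + f + 1/f (Q(f) = (5 + ((f + 6) + 1/f)) - 1*1 = (5 + ((6 + f) + 1/f)) - 1 = (5 + (6 + f + 1/f)) - 1 = (11 + f + 1/f) - 1 = 10 + f + 1/f)
-80*Q(3)*(-83) = -80*(10 + 3 + 1/3)*(-83) = -80*(10 + 3 + ⅓)*(-83) = -80*40/3*(-83) = -3200/3*(-83) = 265600/3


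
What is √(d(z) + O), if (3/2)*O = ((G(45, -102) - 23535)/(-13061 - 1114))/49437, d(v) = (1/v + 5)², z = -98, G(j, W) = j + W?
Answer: √131493669402392313/72672390 ≈ 4.9898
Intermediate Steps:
G(j, W) = W + j
d(v) = (5 + 1/v)²
O = 15728/700769475 (O = 2*((((-102 + 45) - 23535)/(-13061 - 1114))/49437)/3 = 2*(((-57 - 23535)/(-14175))*(1/49437))/3 = 2*(-23592*(-1/14175)*(1/49437))/3 = 2*((7864/4725)*(1/49437))/3 = (⅔)*(7864/233589825) = 15728/700769475 ≈ 2.2444e-5)
√(d(z) + O) = √((1 + 5*(-98))²/(-98)² + 15728/700769475) = √((1 - 490)²/9604 + 15728/700769475) = √((1/9604)*(-489)² + 15728/700769475) = √((1/9604)*239121 + 15728/700769475) = √(239121/9604 + 15728/700769475) = √(23938406954741/961455719700) = √131493669402392313/72672390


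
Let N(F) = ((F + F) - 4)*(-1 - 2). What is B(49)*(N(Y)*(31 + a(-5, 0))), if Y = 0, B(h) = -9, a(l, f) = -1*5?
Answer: -2808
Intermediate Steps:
a(l, f) = -5
N(F) = 12 - 6*F (N(F) = (2*F - 4)*(-3) = (-4 + 2*F)*(-3) = 12 - 6*F)
B(49)*(N(Y)*(31 + a(-5, 0))) = -9*(12 - 6*0)*(31 - 5) = -9*(12 + 0)*26 = -108*26 = -9*312 = -2808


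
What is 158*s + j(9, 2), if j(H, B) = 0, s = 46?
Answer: 7268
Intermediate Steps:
158*s + j(9, 2) = 158*46 + 0 = 7268 + 0 = 7268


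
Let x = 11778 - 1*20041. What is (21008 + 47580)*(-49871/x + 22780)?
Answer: 12913817982468/8263 ≈ 1.5628e+9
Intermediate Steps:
x = -8263 (x = 11778 - 20041 = -8263)
(21008 + 47580)*(-49871/x + 22780) = (21008 + 47580)*(-49871/(-8263) + 22780) = 68588*(-49871*(-1/8263) + 22780) = 68588*(49871/8263 + 22780) = 68588*(188281011/8263) = 12913817982468/8263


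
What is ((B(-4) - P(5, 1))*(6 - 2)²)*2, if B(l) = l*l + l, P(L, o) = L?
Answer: 224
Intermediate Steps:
B(l) = l + l² (B(l) = l² + l = l + l²)
((B(-4) - P(5, 1))*(6 - 2)²)*2 = ((-4*(1 - 4) - 1*5)*(6 - 2)²)*2 = ((-4*(-3) - 5)*4²)*2 = ((12 - 5)*16)*2 = (7*16)*2 = 112*2 = 224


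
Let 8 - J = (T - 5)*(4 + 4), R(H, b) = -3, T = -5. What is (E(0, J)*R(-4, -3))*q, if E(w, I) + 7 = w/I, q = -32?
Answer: -672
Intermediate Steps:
J = 88 (J = 8 - (-5 - 5)*(4 + 4) = 8 - (-10)*8 = 8 - 1*(-80) = 8 + 80 = 88)
E(w, I) = -7 + w/I
(E(0, J)*R(-4, -3))*q = ((-7 + 0/88)*(-3))*(-32) = ((-7 + 0*(1/88))*(-3))*(-32) = ((-7 + 0)*(-3))*(-32) = -7*(-3)*(-32) = 21*(-32) = -672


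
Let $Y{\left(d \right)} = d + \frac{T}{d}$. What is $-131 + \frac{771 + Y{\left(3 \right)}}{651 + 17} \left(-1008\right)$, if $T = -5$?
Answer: $- \frac{216505}{167} \approx -1296.4$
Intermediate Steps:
$Y{\left(d \right)} = d - \frac{5}{d}$
$-131 + \frac{771 + Y{\left(3 \right)}}{651 + 17} \left(-1008\right) = -131 + \frac{771 + \left(3 - \frac{5}{3}\right)}{651 + 17} \left(-1008\right) = -131 + \frac{771 + \left(3 - \frac{5}{3}\right)}{668} \left(-1008\right) = -131 + \left(771 + \left(3 - \frac{5}{3}\right)\right) \frac{1}{668} \left(-1008\right) = -131 + \left(771 + \frac{4}{3}\right) \frac{1}{668} \left(-1008\right) = -131 + \frac{2317}{3} \cdot \frac{1}{668} \left(-1008\right) = -131 + \frac{2317}{2004} \left(-1008\right) = -131 - \frac{194628}{167} = - \frac{216505}{167}$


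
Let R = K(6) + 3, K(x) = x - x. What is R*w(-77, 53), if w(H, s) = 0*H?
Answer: 0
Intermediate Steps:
K(x) = 0
w(H, s) = 0
R = 3 (R = 0 + 3 = 3)
R*w(-77, 53) = 3*0 = 0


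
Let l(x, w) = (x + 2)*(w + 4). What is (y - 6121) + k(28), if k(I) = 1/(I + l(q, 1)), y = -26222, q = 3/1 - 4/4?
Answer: -1552463/48 ≈ -32343.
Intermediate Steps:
q = 2 (q = 3*1 - 4*¼ = 3 - 1 = 2)
l(x, w) = (2 + x)*(4 + w)
k(I) = 1/(20 + I) (k(I) = 1/(I + (8 + 2*1 + 4*2 + 1*2)) = 1/(I + (8 + 2 + 8 + 2)) = 1/(I + 20) = 1/(20 + I))
(y - 6121) + k(28) = (-26222 - 6121) + 1/(20 + 28) = -32343 + 1/48 = -1552463/48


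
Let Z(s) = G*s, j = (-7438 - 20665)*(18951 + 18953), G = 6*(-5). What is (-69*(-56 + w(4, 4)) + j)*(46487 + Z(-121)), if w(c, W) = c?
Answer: -53385256065308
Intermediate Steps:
G = -30
j = -1065216112 (j = -28103*37904 = -1065216112)
Z(s) = -30*s
(-69*(-56 + w(4, 4)) + j)*(46487 + Z(-121)) = (-69*(-56 + 4) - 1065216112)*(46487 - 30*(-121)) = (-69*(-52) - 1065216112)*(46487 + 3630) = (3588 - 1065216112)*50117 = -1065212524*50117 = -53385256065308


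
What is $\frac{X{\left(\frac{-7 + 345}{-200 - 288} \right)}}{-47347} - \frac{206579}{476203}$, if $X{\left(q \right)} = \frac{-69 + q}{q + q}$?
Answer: $- \frac{254926203893}{586216369466} \approx -0.43487$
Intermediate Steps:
$X{\left(q \right)} = \frac{-69 + q}{2 q}$
$\frac{X{\left(\frac{-7 + 345}{-200 - 288} \right)}}{-47347} - \frac{206579}{476203} = \frac{\frac{1}{2} \frac{1}{\left(-7 + 345\right) \frac{1}{-200 - 288}} \left(-69 + \frac{-7 + 345}{-200 - 288}\right)}{-47347} - \frac{206579}{476203} = \frac{-69 + \frac{338}{-488}}{2 \frac{338}{-488}} \left(- \frac{1}{47347}\right) - \frac{206579}{476203} = \frac{-69 + 338 \left(- \frac{1}{488}\right)}{2 \cdot 338 \left(- \frac{1}{488}\right)} \left(- \frac{1}{47347}\right) - \frac{206579}{476203} = \frac{-69 - \frac{169}{244}}{2 \left(- \frac{169}{244}\right)} \left(- \frac{1}{47347}\right) - \frac{206579}{476203} = \frac{1}{2} \left(- \frac{244}{169}\right) \left(- \frac{17005}{244}\right) \left(- \frac{1}{47347}\right) - \frac{206579}{476203} = \frac{17005}{338} \left(- \frac{1}{47347}\right) - \frac{206579}{476203} = - \frac{17005}{16003286} - \frac{206579}{476203} = - \frac{254926203893}{586216369466}$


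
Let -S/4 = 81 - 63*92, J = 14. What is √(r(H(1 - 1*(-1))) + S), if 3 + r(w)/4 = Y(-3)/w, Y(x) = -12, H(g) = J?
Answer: 6*√31094/7 ≈ 151.14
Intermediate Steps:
H(g) = 14
r(w) = -12 - 48/w (r(w) = -12 + 4*(-12/w) = -12 - 48/w)
S = 22860 (S = -4*(81 - 63*92) = -4*(81 - 5796) = -4*(-5715) = 22860)
√(r(H(1 - 1*(-1))) + S) = √((-12 - 48/14) + 22860) = √((-12 - 48*1/14) + 22860) = √((-12 - 24/7) + 22860) = √(-108/7 + 22860) = √(159912/7) = 6*√31094/7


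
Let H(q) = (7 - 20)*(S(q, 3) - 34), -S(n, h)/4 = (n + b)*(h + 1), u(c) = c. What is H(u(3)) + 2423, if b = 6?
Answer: 4737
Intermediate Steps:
S(n, h) = -4*(1 + h)*(6 + n) (S(n, h) = -4*(n + 6)*(h + 1) = -4*(6 + n)*(1 + h) = -4*(1 + h)*(6 + n))
H(q) = 1690 + 208*q (H(q) = (7 - 20)*((-24 - 24*3 - 4*q - 4*3*q) - 34) = -13*((-24 - 72 - 4*q - 12*q) - 34) = -13*((-96 - 16*q) - 34) = -13*(-130 - 16*q) = 1690 + 208*q)
H(u(3)) + 2423 = (1690 + 208*3) + 2423 = (1690 + 624) + 2423 = 2314 + 2423 = 4737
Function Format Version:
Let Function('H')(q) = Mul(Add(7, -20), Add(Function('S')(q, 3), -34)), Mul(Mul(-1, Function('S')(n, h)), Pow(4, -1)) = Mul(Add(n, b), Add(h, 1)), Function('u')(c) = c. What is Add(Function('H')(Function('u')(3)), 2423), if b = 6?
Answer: 4737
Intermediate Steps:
Function('S')(n, h) = Mul(-4, Add(1, h), Add(6, n)) (Function('S')(n, h) = Mul(-4, Mul(Add(n, 6), Add(h, 1))) = Mul(-4, Mul(Add(6, n), Add(1, h))) = Mul(-4, Mul(Add(1, h), Add(6, n))) = Mul(-4, Add(1, h), Add(6, n)))
Function('H')(q) = Add(1690, Mul(208, q)) (Function('H')(q) = Mul(Add(7, -20), Add(Add(-24, Mul(-24, 3), Mul(-4, q), Mul(-4, 3, q)), -34)) = Mul(-13, Add(Add(-24, -72, Mul(-4, q), Mul(-12, q)), -34)) = Mul(-13, Add(Add(-96, Mul(-16, q)), -34)) = Mul(-13, Add(-130, Mul(-16, q))) = Add(1690, Mul(208, q)))
Add(Function('H')(Function('u')(3)), 2423) = Add(Add(1690, Mul(208, 3)), 2423) = Add(Add(1690, 624), 2423) = Add(2314, 2423) = 4737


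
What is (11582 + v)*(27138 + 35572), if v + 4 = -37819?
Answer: -1645573110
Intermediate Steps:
v = -37823 (v = -4 - 37819 = -37823)
(11582 + v)*(27138 + 35572) = (11582 - 37823)*(27138 + 35572) = -26241*62710 = -1645573110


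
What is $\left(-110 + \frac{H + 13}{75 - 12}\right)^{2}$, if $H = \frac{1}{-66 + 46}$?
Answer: $\frac{390576169}{32400} \approx 12055.0$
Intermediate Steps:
$H = - \frac{1}{20}$ ($H = \frac{1}{-20} = - \frac{1}{20} \approx -0.05$)
$\left(-110 + \frac{H + 13}{75 - 12}\right)^{2} = \left(-110 + \frac{- \frac{1}{20} + 13}{75 - 12}\right)^{2} = \left(-110 + \frac{259}{20 \cdot 63}\right)^{2} = \left(-110 + \frac{259}{20} \cdot \frac{1}{63}\right)^{2} = \left(-110 + \frac{37}{180}\right)^{2} = \left(- \frac{19763}{180}\right)^{2} = \frac{390576169}{32400}$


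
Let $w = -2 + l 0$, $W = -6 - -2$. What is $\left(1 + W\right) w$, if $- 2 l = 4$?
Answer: $6$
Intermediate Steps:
$W = -4$ ($W = -6 + 2 = -4$)
$l = -2$ ($l = \left(- \frac{1}{2}\right) 4 = -2$)
$w = -2$ ($w = -2 - 0 = -2 + 0 = -2$)
$\left(1 + W\right) w = \left(1 - 4\right) \left(-2\right) = \left(-3\right) \left(-2\right) = 6$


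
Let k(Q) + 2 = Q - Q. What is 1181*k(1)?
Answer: -2362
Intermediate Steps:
k(Q) = -2 (k(Q) = -2 + (Q - Q) = -2 + 0 = -2)
1181*k(1) = 1181*(-2) = -2362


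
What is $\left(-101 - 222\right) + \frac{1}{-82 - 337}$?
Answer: $- \frac{135338}{419} \approx -323.0$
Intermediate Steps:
$\left(-101 - 222\right) + \frac{1}{-82 - 337} = -323 + \frac{1}{-419} = -323 - \frac{1}{419} = - \frac{135338}{419}$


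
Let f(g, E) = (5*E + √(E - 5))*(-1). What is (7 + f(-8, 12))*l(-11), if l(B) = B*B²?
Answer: 70543 + 1331*√7 ≈ 74065.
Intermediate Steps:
l(B) = B³
f(g, E) = -√(-5 + E) - 5*E (f(g, E) = (5*E + √(-5 + E))*(-1) = (√(-5 + E) + 5*E)*(-1) = -√(-5 + E) - 5*E)
(7 + f(-8, 12))*l(-11) = (7 + (-√(-5 + 12) - 5*12))*(-11)³ = (7 + (-√7 - 60))*(-1331) = (7 + (-60 - √7))*(-1331) = (-53 - √7)*(-1331) = 70543 + 1331*√7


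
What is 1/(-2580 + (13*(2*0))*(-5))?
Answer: -1/2580 ≈ -0.00038760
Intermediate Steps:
1/(-2580 + (13*(2*0))*(-5)) = 1/(-2580 + (13*0)*(-5)) = 1/(-2580 + 0*(-5)) = 1/(-2580 + 0) = 1/(-2580) = -1/2580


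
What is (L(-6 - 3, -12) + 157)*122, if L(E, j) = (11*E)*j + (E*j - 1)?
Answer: 177144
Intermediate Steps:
L(E, j) = -1 + 12*E*j (L(E, j) = 11*E*j + (-1 + E*j) = -1 + 12*E*j)
(L(-6 - 3, -12) + 157)*122 = ((-1 + 12*(-6 - 3)*(-12)) + 157)*122 = ((-1 + 12*(-9)*(-12)) + 157)*122 = ((-1 + 1296) + 157)*122 = (1295 + 157)*122 = 1452*122 = 177144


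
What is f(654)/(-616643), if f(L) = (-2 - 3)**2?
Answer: -25/616643 ≈ -4.0542e-5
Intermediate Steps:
f(L) = 25 (f(L) = (-5)**2 = 25)
f(654)/(-616643) = 25/(-616643) = 25*(-1/616643) = -25/616643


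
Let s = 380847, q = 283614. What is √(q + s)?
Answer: 3*√73829 ≈ 815.14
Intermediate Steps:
√(q + s) = √(283614 + 380847) = √664461 = 3*√73829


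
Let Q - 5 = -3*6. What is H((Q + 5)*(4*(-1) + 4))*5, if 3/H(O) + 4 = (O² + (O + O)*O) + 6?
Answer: 15/2 ≈ 7.5000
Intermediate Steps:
Q = -13 (Q = 5 - 3*6 = 5 - 18 = -13)
H(O) = 3/(2 + 3*O²) (H(O) = 3/(-4 + ((O² + (O + O)*O) + 6)) = 3/(-4 + ((O² + (2*O)*O) + 6)) = 3/(-4 + ((O² + 2*O²) + 6)) = 3/(-4 + (3*O² + 6)) = 3/(-4 + (6 + 3*O²)) = 3/(2 + 3*O²))
H((Q + 5)*(4*(-1) + 4))*5 = (3/(2 + 3*((-13 + 5)*(4*(-1) + 4))²))*5 = (3/(2 + 3*(-8*(-4 + 4))²))*5 = (3/(2 + 3*(-8*0)²))*5 = (3/(2 + 3*0²))*5 = (3/(2 + 3*0))*5 = (3/(2 + 0))*5 = (3/2)*5 = 15/2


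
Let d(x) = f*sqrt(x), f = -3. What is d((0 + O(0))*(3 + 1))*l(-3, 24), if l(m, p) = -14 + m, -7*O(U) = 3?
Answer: 102*I*sqrt(21)/7 ≈ 66.775*I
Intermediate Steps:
O(U) = -3/7 (O(U) = -1/7*3 = -3/7)
d(x) = -3*sqrt(x)
d((0 + O(0))*(3 + 1))*l(-3, 24) = (-3*sqrt(0 - 3/7)*sqrt(3 + 1))*(-14 - 3) = -3*2*I*sqrt(21)/7*(-17) = -6*I*sqrt(21)/7*(-17) = 102*I*sqrt(21)/7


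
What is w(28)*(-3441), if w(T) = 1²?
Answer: -3441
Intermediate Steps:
w(T) = 1
w(28)*(-3441) = 1*(-3441) = -3441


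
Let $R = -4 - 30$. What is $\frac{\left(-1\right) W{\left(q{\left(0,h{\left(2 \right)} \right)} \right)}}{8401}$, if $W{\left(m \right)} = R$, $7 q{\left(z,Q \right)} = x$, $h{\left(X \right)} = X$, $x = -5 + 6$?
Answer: $\frac{34}{8401} \approx 0.0040471$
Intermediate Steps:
$x = 1$
$R = -34$ ($R = -4 - 30 = -34$)
$q{\left(z,Q \right)} = \frac{1}{7}$ ($q{\left(z,Q \right)} = \frac{1}{7} \cdot 1 = \frac{1}{7}$)
$W{\left(m \right)} = -34$
$\frac{\left(-1\right) W{\left(q{\left(0,h{\left(2 \right)} \right)} \right)}}{8401} = \frac{\left(-1\right) \left(-34\right)}{8401} = 34 \cdot \frac{1}{8401} = \frac{34}{8401}$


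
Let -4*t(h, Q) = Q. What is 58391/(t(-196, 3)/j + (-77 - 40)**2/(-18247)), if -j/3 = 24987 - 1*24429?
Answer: -2378108007864/30535601 ≈ -77880.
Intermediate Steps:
t(h, Q) = -Q/4
j = -1674 (j = -3*(24987 - 1*24429) = -3*(24987 - 24429) = -3*558 = -1674)
58391/(t(-196, 3)/j + (-77 - 40)**2/(-18247)) = 58391/(-1/4*3/(-1674) + (-77 - 40)**2/(-18247)) = 58391/(-3/4*(-1/1674) + (-117)**2*(-1/18247)) = 58391/(1/2232 + 13689*(-1/18247)) = 58391/(1/2232 - 13689/18247) = 58391/(-30535601/40727304) = 58391*(-40727304/30535601) = -2378108007864/30535601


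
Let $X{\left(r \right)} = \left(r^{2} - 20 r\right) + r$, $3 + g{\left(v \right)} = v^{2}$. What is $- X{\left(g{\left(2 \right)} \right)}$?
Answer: $18$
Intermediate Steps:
$g{\left(v \right)} = -3 + v^{2}$
$X{\left(r \right)} = r^{2} - 19 r$
$- X{\left(g{\left(2 \right)} \right)} = - \left(-3 + 2^{2}\right) \left(-19 - \left(3 - 2^{2}\right)\right) = - \left(-3 + 4\right) \left(-19 + \left(-3 + 4\right)\right) = - 1 \left(-19 + 1\right) = - 1 \left(-18\right) = \left(-1\right) \left(-18\right) = 18$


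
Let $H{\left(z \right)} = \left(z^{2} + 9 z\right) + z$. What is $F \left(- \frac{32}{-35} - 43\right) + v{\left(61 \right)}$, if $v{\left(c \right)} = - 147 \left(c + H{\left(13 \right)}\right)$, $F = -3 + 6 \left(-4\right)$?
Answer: $- \frac{1812429}{35} \approx -51784.0$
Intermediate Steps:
$F = -27$ ($F = -3 - 24 = -27$)
$H{\left(z \right)} = z^{2} + 10 z$
$v{\left(c \right)} = -43953 - 147 c$ ($v{\left(c \right)} = - 147 \left(c + 13 \left(10 + 13\right)\right) = - 147 \left(c + 13 \cdot 23\right) = - 147 \left(c + 299\right) = - 147 \left(299 + c\right) = -43953 - 147 c$)
$F \left(- \frac{32}{-35} - 43\right) + v{\left(61 \right)} = - 27 \left(- \frac{32}{-35} - 43\right) - 52920 = - 27 \left(\left(-32\right) \left(- \frac{1}{35}\right) - 43\right) - 52920 = - 27 \left(\frac{32}{35} - 43\right) - 52920 = \left(-27\right) \left(- \frac{1473}{35}\right) - 52920 = \frac{39771}{35} - 52920 = - \frac{1812429}{35}$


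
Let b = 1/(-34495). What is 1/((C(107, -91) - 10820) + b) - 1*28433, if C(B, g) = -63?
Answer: -10674006576733/375409086 ≈ -28433.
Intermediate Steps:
b = -1/34495 ≈ -2.8990e-5
1/((C(107, -91) - 10820) + b) - 1*28433 = 1/((-63 - 10820) - 1/34495) - 1*28433 = 1/(-10883 - 1/34495) - 28433 = 1/(-375409086/34495) - 28433 = -34495/375409086 - 28433 = -10674006576733/375409086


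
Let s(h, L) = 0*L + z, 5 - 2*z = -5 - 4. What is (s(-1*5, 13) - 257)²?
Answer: 62500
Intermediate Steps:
z = 7 (z = 5/2 - (-5 - 4)/2 = 5/2 - ½*(-9) = 5/2 + 9/2 = 7)
s(h, L) = 7 (s(h, L) = 0*L + 7 = 0 + 7 = 7)
(s(-1*5, 13) - 257)² = (7 - 257)² = (-250)² = 62500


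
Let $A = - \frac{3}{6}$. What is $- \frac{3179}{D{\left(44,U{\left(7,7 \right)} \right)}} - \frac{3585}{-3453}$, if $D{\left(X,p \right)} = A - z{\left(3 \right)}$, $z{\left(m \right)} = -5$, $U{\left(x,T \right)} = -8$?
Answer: $- \frac{7307303}{10359} \approx -705.41$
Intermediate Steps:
$A = - \frac{1}{2}$ ($A = \left(-3\right) \frac{1}{6} = - \frac{1}{2} \approx -0.5$)
$D{\left(X,p \right)} = \frac{9}{2}$ ($D{\left(X,p \right)} = - \frac{1}{2} - -5 = - \frac{1}{2} + 5 = \frac{9}{2}$)
$- \frac{3179}{D{\left(44,U{\left(7,7 \right)} \right)}} - \frac{3585}{-3453} = - \frac{3179}{\frac{9}{2}} - \frac{3585}{-3453} = \left(-3179\right) \frac{2}{9} - - \frac{1195}{1151} = - \frac{6358}{9} + \frac{1195}{1151} = - \frac{7307303}{10359}$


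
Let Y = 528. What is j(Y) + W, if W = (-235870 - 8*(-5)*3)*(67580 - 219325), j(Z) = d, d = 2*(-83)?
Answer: 35773883584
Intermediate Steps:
d = -166
j(Z) = -166
W = 35773883750 (W = (-235870 + 40*3)*(-151745) = (-235870 + 120)*(-151745) = -235750*(-151745) = 35773883750)
j(Y) + W = -166 + 35773883750 = 35773883584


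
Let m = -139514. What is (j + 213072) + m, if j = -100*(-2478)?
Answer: 321358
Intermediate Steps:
j = 247800
(j + 213072) + m = (247800 + 213072) - 139514 = 460872 - 139514 = 321358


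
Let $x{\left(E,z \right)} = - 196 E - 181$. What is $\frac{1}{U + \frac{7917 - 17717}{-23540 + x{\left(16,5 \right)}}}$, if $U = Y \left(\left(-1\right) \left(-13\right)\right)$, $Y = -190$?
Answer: $- \frac{26857}{66326990} \approx -0.00040492$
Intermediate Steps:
$x{\left(E,z \right)} = -181 - 196 E$
$U = -2470$ ($U = - 190 \left(\left(-1\right) \left(-13\right)\right) = \left(-190\right) 13 = -2470$)
$\frac{1}{U + \frac{7917 - 17717}{-23540 + x{\left(16,5 \right)}}} = \frac{1}{-2470 + \frac{7917 - 17717}{-23540 - 3317}} = \frac{1}{-2470 - \frac{9800}{-23540 - 3317}} = \frac{1}{-2470 - \frac{9800}{-26857}} = \frac{1}{-2470 - - \frac{9800}{26857}} = \frac{1}{-2470 + \frac{9800}{26857}} = \frac{1}{- \frac{66326990}{26857}} = - \frac{26857}{66326990}$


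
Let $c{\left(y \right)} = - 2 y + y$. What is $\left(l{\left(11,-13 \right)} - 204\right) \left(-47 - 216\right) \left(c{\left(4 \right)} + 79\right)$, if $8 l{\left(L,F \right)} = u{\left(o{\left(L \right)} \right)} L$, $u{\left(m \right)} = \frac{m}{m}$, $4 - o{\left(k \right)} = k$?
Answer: $\frac{31974225}{8} \approx 3.9968 \cdot 10^{6}$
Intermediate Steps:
$o{\left(k \right)} = 4 - k$
$c{\left(y \right)} = - y$
$u{\left(m \right)} = 1$
$l{\left(L,F \right)} = \frac{L}{8}$ ($l{\left(L,F \right)} = \frac{1 L}{8} = \frac{L}{8}$)
$\left(l{\left(11,-13 \right)} - 204\right) \left(-47 - 216\right) \left(c{\left(4 \right)} + 79\right) = \left(\frac{1}{8} \cdot 11 - 204\right) \left(-47 - 216\right) \left(\left(-1\right) 4 + 79\right) = \left(\frac{11}{8} - 204\right) \left(- 263 \left(-4 + 79\right)\right) = - \frac{1621 \left(\left(-263\right) 75\right)}{8} = \left(- \frac{1621}{8}\right) \left(-19725\right) = \frac{31974225}{8}$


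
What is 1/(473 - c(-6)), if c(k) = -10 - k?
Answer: 1/477 ≈ 0.0020964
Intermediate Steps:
1/(473 - c(-6)) = 1/(473 - (-10 - 1*(-6))) = 1/(473 - (-10 + 6)) = 1/(473 - 1*(-4)) = 1/(473 + 4) = 1/477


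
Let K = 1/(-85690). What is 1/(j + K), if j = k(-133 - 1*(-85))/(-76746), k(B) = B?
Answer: 1096060790/672729 ≈ 1629.3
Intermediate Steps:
K = -1/85690 ≈ -1.1670e-5
j = 8/12791 (j = (-133 - 1*(-85))/(-76746) = (-133 + 85)*(-1/76746) = -48*(-1/76746) = 8/12791 ≈ 0.00062544)
1/(j + K) = 1/(8/12791 - 1/85690) = 1/(672729/1096060790) = 1096060790/672729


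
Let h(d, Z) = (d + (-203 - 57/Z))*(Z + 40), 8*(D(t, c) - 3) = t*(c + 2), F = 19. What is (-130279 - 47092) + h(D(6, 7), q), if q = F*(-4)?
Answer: -170441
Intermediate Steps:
q = -76 (q = 19*(-4) = -76)
D(t, c) = 3 + t*(2 + c)/8 (D(t, c) = 3 + (t*(c + 2))/8 = 3 + (t*(2 + c))/8 = 3 + t*(2 + c)/8)
h(d, Z) = (40 + Z)*(-203 + d - 57/Z) (h(d, Z) = (d + (-203 - 57/Z))*(40 + Z) = (-203 + d - 57/Z)*(40 + Z) = (40 + Z)*(-203 + d - 57/Z))
(-130279 - 47092) + h(D(6, 7), q) = (-130279 - 47092) + (-8177 - 2280/(-76) - 203*(-76) + 40*(3 + (¼)*6 + (⅛)*7*6) - 76*(3 + (¼)*6 + (⅛)*7*6)) = -177371 + (-8177 - 2280*(-1/76) + 15428 + 40*(3 + 3/2 + 21/4) - 76*(3 + 3/2 + 21/4)) = -177371 + (-8177 + 30 + 15428 + 40*(39/4) - 76*39/4) = -177371 + (-8177 + 30 + 15428 + 390 - 741) = -177371 + 6930 = -170441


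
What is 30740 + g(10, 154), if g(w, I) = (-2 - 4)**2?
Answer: 30776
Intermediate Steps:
g(w, I) = 36 (g(w, I) = (-6)**2 = 36)
30740 + g(10, 154) = 30740 + 36 = 30776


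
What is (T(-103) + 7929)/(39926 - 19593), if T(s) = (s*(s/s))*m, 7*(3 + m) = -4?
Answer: 58078/142331 ≈ 0.40805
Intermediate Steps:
m = -25/7 (m = -3 + (⅐)*(-4) = -3 - 4/7 = -25/7 ≈ -3.5714)
T(s) = -25*s/7 (T(s) = (s*(s/s))*(-25/7) = (s*1)*(-25/7) = s*(-25/7) = -25*s/7)
(T(-103) + 7929)/(39926 - 19593) = (-25/7*(-103) + 7929)/(39926 - 19593) = (2575/7 + 7929)/20333 = (58078/7)*(1/20333) = 58078/142331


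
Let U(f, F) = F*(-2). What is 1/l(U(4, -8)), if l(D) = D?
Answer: 1/16 ≈ 0.062500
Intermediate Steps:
U(f, F) = -2*F
1/l(U(4, -8)) = 1/(-2*(-8)) = 1/16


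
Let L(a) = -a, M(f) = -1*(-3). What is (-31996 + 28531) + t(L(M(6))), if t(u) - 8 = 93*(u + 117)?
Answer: 7145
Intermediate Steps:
M(f) = 3
t(u) = 10889 + 93*u (t(u) = 8 + 93*(u + 117) = 8 + 93*(117 + u) = 8 + (10881 + 93*u) = 10889 + 93*u)
(-31996 + 28531) + t(L(M(6))) = (-31996 + 28531) + (10889 + 93*(-1*3)) = -3465 + (10889 + 93*(-3)) = -3465 + (10889 - 279) = -3465 + 10610 = 7145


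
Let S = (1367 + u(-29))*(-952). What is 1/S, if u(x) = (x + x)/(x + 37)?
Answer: -1/1294482 ≈ -7.7251e-7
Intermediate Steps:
u(x) = 2*x/(37 + x) (u(x) = (2*x)/(37 + x) = 2*x/(37 + x))
S = -1294482 (S = (1367 + 2*(-29)/(37 - 29))*(-952) = (1367 + 2*(-29)/8)*(-952) = (1367 + 2*(-29)*(⅛))*(-952) = (1367 - 29/4)*(-952) = (5439/4)*(-952) = -1294482)
1/S = 1/(-1294482) = -1/1294482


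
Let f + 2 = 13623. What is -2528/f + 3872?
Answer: 52737984/13621 ≈ 3871.8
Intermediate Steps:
f = 13621 (f = -2 + 13623 = 13621)
-2528/f + 3872 = -2528/13621 + 3872 = 52737984/13621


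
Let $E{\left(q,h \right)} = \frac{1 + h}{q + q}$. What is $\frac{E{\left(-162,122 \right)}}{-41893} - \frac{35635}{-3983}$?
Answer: $\frac{161228725243}{18020860452} \approx 8.9468$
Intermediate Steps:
$E{\left(q,h \right)} = \frac{1 + h}{2 q}$
$\frac{E{\left(-162,122 \right)}}{-41893} - \frac{35635}{-3983} = \frac{\frac{1}{2} \frac{1}{-162} \left(1 + 122\right)}{-41893} - \frac{35635}{-3983} = \frac{1}{2} \left(- \frac{1}{162}\right) 123 \left(- \frac{1}{41893}\right) - - \frac{35635}{3983} = \left(- \frac{41}{108}\right) \left(- \frac{1}{41893}\right) + \frac{35635}{3983} = \frac{41}{4524444} + \frac{35635}{3983} = \frac{161228725243}{18020860452}$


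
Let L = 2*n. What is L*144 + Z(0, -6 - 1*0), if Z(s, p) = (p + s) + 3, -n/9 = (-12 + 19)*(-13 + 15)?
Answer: -36291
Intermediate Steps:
n = -126 (n = -9*(-12 + 19)*(-13 + 15) = -63*2 = -9*14 = -126)
Z(s, p) = 3 + p + s
L = -252 (L = 2*(-126) = -252)
L*144 + Z(0, -6 - 1*0) = -252*144 + (3 + (-6 - 1*0) + 0) = -36288 + (3 + (-6 + 0) + 0) = -36288 + (3 - 6 + 0) = -36288 - 3 = -36291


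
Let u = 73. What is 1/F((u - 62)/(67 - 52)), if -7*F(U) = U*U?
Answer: -1575/121 ≈ -13.017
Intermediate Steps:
F(U) = -U²/7 (F(U) = -U*U/7 = -U²/7)
1/F((u - 62)/(67 - 52)) = 1/(-(73 - 62)²/(67 - 52)²/7) = 1/(-(11/15)²/7) = 1/(-⅐*121/225) = 1/(-121/1575) = -1575/121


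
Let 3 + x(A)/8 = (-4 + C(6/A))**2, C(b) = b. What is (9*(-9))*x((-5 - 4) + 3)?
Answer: -14256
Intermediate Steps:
x(A) = -24 + 8*(-4 + 6/A)**2
(9*(-9))*x((-5 - 4) + 3) = (9*(-9))*(104 - 384/((-5 - 4) + 3) + 288/((-5 - 4) + 3)**2) = -81*(104 - 384/(-9 + 3) + 288/(-9 + 3)**2) = -81*(104 - 384/(-6) + 288/(-6)**2) = -81*(104 - 384*(-1/6) + 288*(1/36)) = -81*(104 + 64 + 8) = -81*176 = -14256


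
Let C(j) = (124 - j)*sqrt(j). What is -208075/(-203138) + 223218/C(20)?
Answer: 208075/203138 + 111609*sqrt(5)/520 ≈ 480.96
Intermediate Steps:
C(j) = sqrt(j)*(124 - j)
-208075/(-203138) + 223218/C(20) = -208075/(-203138) + 223218/((sqrt(20)*(124 - 1*20))) = -208075*(-1/203138) + 223218/(((2*sqrt(5))*(124 - 20))) = 208075/203138 + 223218/(((2*sqrt(5))*104)) = 208075/203138 + 223218/((208*sqrt(5))) = 208075/203138 + 223218*(sqrt(5)/1040) = 208075/203138 + 111609*sqrt(5)/520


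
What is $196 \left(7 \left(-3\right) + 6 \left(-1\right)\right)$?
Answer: $-5292$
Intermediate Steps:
$196 \left(7 \left(-3\right) + 6 \left(-1\right)\right) = 196 \left(-21 - 6\right) = 196 \left(-27\right) = -5292$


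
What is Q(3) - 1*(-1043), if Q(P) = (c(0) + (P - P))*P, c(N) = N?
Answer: 1043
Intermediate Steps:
Q(P) = 0 (Q(P) = (0 + (P - P))*P = (0 + 0)*P = 0*P = 0)
Q(3) - 1*(-1043) = 0 - 1*(-1043) = 0 + 1043 = 1043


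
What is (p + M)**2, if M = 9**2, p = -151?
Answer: 4900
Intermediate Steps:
M = 81
(p + M)**2 = (-151 + 81)**2 = (-70)**2 = 4900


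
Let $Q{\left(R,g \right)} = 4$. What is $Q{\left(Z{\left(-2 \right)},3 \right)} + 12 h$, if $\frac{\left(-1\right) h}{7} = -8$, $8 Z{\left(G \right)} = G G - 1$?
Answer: $676$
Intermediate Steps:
$Z{\left(G \right)} = - \frac{1}{8} + \frac{G^{2}}{8}$ ($Z{\left(G \right)} = \frac{G G - 1}{8} = \frac{G^{2} - 1}{8} = \frac{-1 + G^{2}}{8} = - \frac{1}{8} + \frac{G^{2}}{8}$)
$h = 56$ ($h = \left(-7\right) \left(-8\right) = 56$)
$Q{\left(Z{\left(-2 \right)},3 \right)} + 12 h = 4 + 12 \cdot 56 = 4 + 672 = 676$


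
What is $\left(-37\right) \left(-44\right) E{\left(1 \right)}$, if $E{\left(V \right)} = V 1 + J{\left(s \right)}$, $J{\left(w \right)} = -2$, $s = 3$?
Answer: $-1628$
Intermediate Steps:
$E{\left(V \right)} = -2 + V$ ($E{\left(V \right)} = V 1 - 2 = V - 2 = -2 + V$)
$\left(-37\right) \left(-44\right) E{\left(1 \right)} = \left(-37\right) \left(-44\right) \left(-2 + 1\right) = 1628 \left(-1\right) = -1628$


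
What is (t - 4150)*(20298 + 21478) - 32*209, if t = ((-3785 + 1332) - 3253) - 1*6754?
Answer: -693906048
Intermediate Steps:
t = -12460 (t = (-2453 - 3253) - 6754 = -5706 - 6754 = -12460)
(t - 4150)*(20298 + 21478) - 32*209 = (-12460 - 4150)*(20298 + 21478) - 32*209 = -16610*41776 - 6688 = -693899360 - 6688 = -693906048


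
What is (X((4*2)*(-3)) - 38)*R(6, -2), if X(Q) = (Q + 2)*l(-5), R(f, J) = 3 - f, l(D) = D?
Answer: -216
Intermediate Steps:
X(Q) = -10 - 5*Q (X(Q) = (Q + 2)*(-5) = (2 + Q)*(-5) = -10 - 5*Q)
(X((4*2)*(-3)) - 38)*R(6, -2) = ((-10 - 5*4*2*(-3)) - 38)*(3 - 1*6) = ((-10 - 40*(-3)) - 38)*(3 - 6) = ((-10 - 5*(-24)) - 38)*(-3) = ((-10 + 120) - 38)*(-3) = (110 - 38)*(-3) = 72*(-3) = -216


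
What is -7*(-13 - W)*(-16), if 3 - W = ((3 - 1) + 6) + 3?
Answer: -560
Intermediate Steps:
W = -8 (W = 3 - (((3 - 1) + 6) + 3) = 3 - ((2 + 6) + 3) = 3 - (8 + 3) = 3 - 1*11 = 3 - 11 = -8)
-7*(-13 - W)*(-16) = -7*(-13 - 1*(-8))*(-16) = -7*(-13 + 8)*(-16) = -7*(-5)*(-16) = 35*(-16) = -560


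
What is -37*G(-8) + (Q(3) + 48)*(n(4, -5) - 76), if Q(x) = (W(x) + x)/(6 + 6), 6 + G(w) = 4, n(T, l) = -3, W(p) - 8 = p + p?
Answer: -45959/12 ≈ -3829.9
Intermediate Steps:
W(p) = 8 + 2*p (W(p) = 8 + (p + p) = 8 + 2*p)
G(w) = -2 (G(w) = -6 + 4 = -2)
Q(x) = ⅔ + x/4 (Q(x) = ((8 + 2*x) + x)/(6 + 6) = (8 + 3*x)/12 = (8 + 3*x)*(1/12) = ⅔ + x/4)
-37*G(-8) + (Q(3) + 48)*(n(4, -5) - 76) = -37*(-2) + ((⅔ + (¼)*3) + 48)*(-3 - 76) = 74 + ((⅔ + ¾) + 48)*(-79) = 74 + (17/12 + 48)*(-79) = 74 + (593/12)*(-79) = 74 - 46847/12 = -45959/12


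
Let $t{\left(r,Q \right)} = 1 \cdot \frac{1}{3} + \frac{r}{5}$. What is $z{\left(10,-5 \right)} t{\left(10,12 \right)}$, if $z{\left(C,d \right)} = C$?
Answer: $\frac{70}{3} \approx 23.333$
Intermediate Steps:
$t{\left(r,Q \right)} = \frac{1}{3} + \frac{r}{5}$ ($t{\left(r,Q \right)} = 1 \cdot \frac{1}{3} + r \frac{1}{5} = \frac{1}{3} + \frac{r}{5}$)
$z{\left(10,-5 \right)} t{\left(10,12 \right)} = 10 \left(\frac{1}{3} + \frac{1}{5} \cdot 10\right) = 10 \left(\frac{1}{3} + 2\right) = 10 \cdot \frac{7}{3} = \frac{70}{3}$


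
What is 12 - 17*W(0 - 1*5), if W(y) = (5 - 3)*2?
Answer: -56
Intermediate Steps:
W(y) = 4 (W(y) = 2*2 = 4)
12 - 17*W(0 - 1*5) = 12 - 17*4 = 12 - 68 = -56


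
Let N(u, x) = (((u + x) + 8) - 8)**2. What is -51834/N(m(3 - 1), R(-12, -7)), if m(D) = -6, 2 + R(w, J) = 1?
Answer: -51834/49 ≈ -1057.8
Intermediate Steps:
R(w, J) = -1 (R(w, J) = -2 + 1 = -1)
N(u, x) = (u + x)**2 (N(u, x) = ((8 + u + x) - 8)**2 = (u + x)**2)
-51834/N(m(3 - 1), R(-12, -7)) = -51834/(-6 - 1)**2 = -51834/((-7)**2) = -51834/49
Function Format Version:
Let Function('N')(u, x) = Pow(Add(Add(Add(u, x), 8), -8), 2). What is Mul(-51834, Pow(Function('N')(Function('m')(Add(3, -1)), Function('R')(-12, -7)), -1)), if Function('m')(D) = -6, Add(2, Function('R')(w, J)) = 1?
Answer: Rational(-51834, 49) ≈ -1057.8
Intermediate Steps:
Function('R')(w, J) = -1 (Function('R')(w, J) = Add(-2, 1) = -1)
Function('N')(u, x) = Pow(Add(u, x), 2) (Function('N')(u, x) = Pow(Add(Add(8, u, x), -8), 2) = Pow(Add(u, x), 2))
Mul(-51834, Pow(Function('N')(Function('m')(Add(3, -1)), Function('R')(-12, -7)), -1)) = Mul(-51834, Pow(Pow(Add(-6, -1), 2), -1)) = Mul(-51834, Pow(Pow(-7, 2), -1)) = Mul(-51834, Pow(49, -1)) = Mul(-51834, Rational(1, 49)) = Rational(-51834, 49)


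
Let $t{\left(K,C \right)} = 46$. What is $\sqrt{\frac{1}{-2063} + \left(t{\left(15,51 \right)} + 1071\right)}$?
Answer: $\frac{\sqrt{4753915310}}{2063} \approx 33.422$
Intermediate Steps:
$\sqrt{\frac{1}{-2063} + \left(t{\left(15,51 \right)} + 1071\right)} = \sqrt{\frac{1}{-2063} + \left(46 + 1071\right)} = \sqrt{- \frac{1}{2063} + 1117} = \sqrt{\frac{2304370}{2063}} = \frac{\sqrt{4753915310}}{2063}$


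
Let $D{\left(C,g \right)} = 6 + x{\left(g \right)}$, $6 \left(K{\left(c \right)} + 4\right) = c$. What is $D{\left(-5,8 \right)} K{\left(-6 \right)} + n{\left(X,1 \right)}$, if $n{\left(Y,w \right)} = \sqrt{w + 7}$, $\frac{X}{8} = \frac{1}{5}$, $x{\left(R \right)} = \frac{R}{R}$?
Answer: $-35 + 2 \sqrt{2} \approx -32.172$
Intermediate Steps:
$K{\left(c \right)} = -4 + \frac{c}{6}$
$x{\left(R \right)} = 1$
$D{\left(C,g \right)} = 7$ ($D{\left(C,g \right)} = 6 + 1 = 7$)
$X = \frac{8}{5} \approx 1.6$
$n{\left(Y,w \right)} = \sqrt{7 + w}$
$D{\left(-5,8 \right)} K{\left(-6 \right)} + n{\left(X,1 \right)} = 7 \left(-4 + \frac{1}{6} \left(-6\right)\right) + \sqrt{7 + 1} = 7 \left(-4 - 1\right) + \sqrt{8} = 7 \left(-5\right) + 2 \sqrt{2} = -35 + 2 \sqrt{2}$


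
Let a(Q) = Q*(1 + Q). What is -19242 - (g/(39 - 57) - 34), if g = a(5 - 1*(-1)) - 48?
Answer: -57625/3 ≈ -19208.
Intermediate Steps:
g = -6 (g = (5 - 1*(-1))*(1 + (5 - 1*(-1))) - 48 = (5 + 1)*(1 + (5 + 1)) - 48 = 6*(1 + 6) - 48 = 6*7 - 48 = 42 - 48 = -6)
-19242 - (g/(39 - 57) - 34) = -19242 - (-6/(39 - 57) - 34) = -19242 - (-6/(-18) - 34) = -19242 - (-6*(-1/18) - 34) = -19242 - (1/3 - 34) = -19242 - 1*(-101/3) = -19242 + 101/3 = -57625/3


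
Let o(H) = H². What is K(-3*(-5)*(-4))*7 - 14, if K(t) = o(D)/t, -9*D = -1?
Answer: -68047/4860 ≈ -14.001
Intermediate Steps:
D = ⅑ (D = -⅑*(-1) = ⅑ ≈ 0.11111)
K(t) = 1/(81*t) (K(t) = (⅑)²/t = 1/(81*t))
K(-3*(-5)*(-4))*7 - 14 = (1/(81*((-3*(-5)*(-4)))))*7 - 14 = (1/(81*((15*(-4)))))*7 - 14 = ((1/81)/(-60))*7 - 14 = ((1/81)*(-1/60))*7 - 14 = -1/4860*7 - 14 = -7/4860 - 14 = -68047/4860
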